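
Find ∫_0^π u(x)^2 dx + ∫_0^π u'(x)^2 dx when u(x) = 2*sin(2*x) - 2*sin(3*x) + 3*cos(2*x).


||u||_{H^1(0,π)}^2 = -72 + 105*π/2

u'(x) = -6*sin(2*x) + 4*cos(2*x) - 6*cos(3*x).
Expand u² and (u')² and integrate term by term on (0, π), using: for integers n ≥ 1, ∫_0^π sin²(nx) dx = ∫_0^π cos²(nx) dx = π/2; for n ≠ n', ∫_0^π sin(nx)sin(n'x) dx = ∫_0^π cos(nx)cos(n'x) dx = 0; and by product-to-sum, ∫_0^π sin(nx)cos(n'x) dx = ½∫_0^π [sin((n+n')x) + sin((n−n')x)] dx, which is 0 when n+n' is even and 2n/(n²−n'²) when n+n' is odd (it need not vanish on (0, π)).
  u² squared terms: (-2)²·∫sin(3x)² dx = 4·π/2 = 2*π;  (2)²·∫sin(2x)² dx = 4·π/2 = 2*π;  (3)²·∫cos(2x)² dx = 9·π/2 = 9*π/2.
  u² cross terms: 2·(-2)·(2)·∫sin(3x)·sin(2x) dx = -8·(0) = 0;  2·(-2)·(3)·∫sin(3x)·cos(2x) dx = -12·(6/5) = -72/5;  2·(2)·(3)·∫sin(2x)·cos(2x) dx = 12·(0) = 0.
  So ∫_0^π u² dx = 2*π + 2*π + 9*π/2 + 0 − 72/5 + 0 = -72/5 + 17*π/2.
  (u')² squared terms: (-6)²·∫cos(3x)² dx = 36·π/2 = 18*π;  (-6)²·∫sin(2x)² dx = 36·π/2 = 18*π;  (4)²·∫cos(2x)² dx = 16·π/2 = 8*π.
  (u')² cross terms: 2·(-6)·(-6)·∫cos(3x)·sin(2x) dx = 72·(-4/5) = -288/5;  2·(-6)·(4)·∫cos(3x)·cos(2x) dx = -48·(0) = 0;  2·(-6)·(4)·∫sin(2x)·cos(2x) dx = -48·(0) = 0.
  So ∫_0^π (u')² dx = 18*π + 18*π + 8*π − 288/5 + 0 + 0 = -288/5 + 44*π.
||u||_{H^1}^2 = (-72/5 + 17*π/2) + (-288/5 + 44*π) = -72 + 105*π/2.


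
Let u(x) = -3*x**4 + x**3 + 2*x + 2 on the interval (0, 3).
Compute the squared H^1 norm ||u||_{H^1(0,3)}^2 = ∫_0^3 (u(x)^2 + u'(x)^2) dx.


||u||_{H^1}^2 = 6890799/140

The H^1 norm (squared) on an interval (0, L) is
  ||u||_{H^1}^2 = ∫_0^L u(x)^2 dx + ∫_0^L u'(x)^2 dx.
Compute u'(x) = -12*x**3 + 3*x**2 + 2.
Then u(x)^2 = 9*x**8 - 6*x**7 + x**6 - 12*x**5 - 8*x**4 + 4*x**3 + 4*x**2 + 8*x + 4 and u'(x)^2 = 144*x**6 - 72*x**5 + 9*x**4 - 48*x**3 + 12*x**2 + 4.
Integrate each monomial from 0 to 3 using ∫_0^3 c·x^n dx = c·3^(n+1)/(n+1):
  ∫_0^3 u(x)^2 dx = ∫_0^3 (9*x^8 - 6*x^7 + x^6 - 12*x^5 - 8*x^4 + 4*x^3 + 4*x^2 + 8*x + 4) dx. Term by term:
    ∫_0^3 9*x^8 dx = 19683;  ∫_0^3 -6*x^7 dx = -19683/4;  ∫_0^3 x^6 dx = 2187/7;
    ∫_0^3 -12*x^5 dx = -1458;  ∫_0^3 -8*x^4 dx = -1944/5;  ∫_0^3 4*x^3 dx = 81;
    ∫_0^3 4*x^2 dx = 36;  ∫_0^3 8*x dx = 36;  ∫_0^3 4 dx = 12.
  Sum: 19683 − 19683/4 + 2187/7 − 1458 − 1944/5 + 81 + 36 + 36 + 12 = 1875003/140.
  ∫_0^3 u'(x)^2 dx = ∫_0^3 (144*x^6 - 72*x^5 + 9*x^4 - 48*x^3 + 12*x^2 + 4) dx. Term by term:
    ∫_0^3 144*x^6 dx = 314928/7;  ∫_0^3 -72*x^5 dx = -8748;  ∫_0^3 9*x^4 dx = 2187/5;
    ∫_0^3 -48*x^3 dx = -972;  ∫_0^3 12*x^2 dx = 108;  ∫_0^3 4 dx = 12.
  Sum: 314928/7 − 8748 + 2187/5 − 972 + 108 + 12 = 1253949/35.
Adding: ||u||_{H^1}^2 = 1875003/140 + 1253949/35 = 6890799/140.


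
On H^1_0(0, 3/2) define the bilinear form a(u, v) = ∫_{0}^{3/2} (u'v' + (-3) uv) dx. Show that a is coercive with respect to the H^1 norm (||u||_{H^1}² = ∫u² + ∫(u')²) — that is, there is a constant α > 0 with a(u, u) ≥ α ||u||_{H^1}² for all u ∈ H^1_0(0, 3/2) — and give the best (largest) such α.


α = (-27 + 4*π^2)/(9 + 4*π^2)

Coercivity of a(·,·) on H^1_0(0, 3/2) means a(u, u) ≥ α ||u||_{H^1}² for every u ∈ H^1_0.
The interval has length L = 3/2, and Poincaré/coercivity depend only on L. Here a(u, u) = ∫(u')² + (-3)·∫u².
Here c = -3 < 0 with |c| < (π/L)² = 4*π^2/9, so coercivity still holds. The condition a(u,u) ≥ α||u||_{H^1}² reads (1−α)∫(u')² ≥ (α−c)∫u². Any admissible α is ≤ 1 (rapidly oscillating u have ∫u²/∫(u')² → 0), and α = 1 would force 0 ≥ (1−c)∫u², impossible since c < 1; so 1−α > 0. By the sharp Poincaré inequality on H^1_0 of an interval of length L, ∫(u')² ≥ (π/L)²∫u² with equality for the first sine mode sin(π(x−x₀)/L) (x₀ the left endpoint), so the inequality holds for all u iff (1−α)(π/L)² ≥ α − c, i.e. α ≤ ((π/L)² + c)/((π/L)² + 1) = (1 + c(L/π)²)/(1 + (L/π)²). (Direct route, valid since c ≤ 0: Poincaré gives c∫u² ≥ c(L/π)²∫(u')², so a(u,u) ≥ (1 + c(L/π)²)∫(u')², while ||u||_{H^1}² ≤ (1 + (L/π)²)∫(u')²; dividing yields the same α.) With (π/L)² = 4*π^2/9 and c = -3, the largest admissible constant is α = ((π/L)² + c)/((π/L)² + 1).
Simplifying, α = (-27 + 4*π^2)/(9 + 4*π^2).


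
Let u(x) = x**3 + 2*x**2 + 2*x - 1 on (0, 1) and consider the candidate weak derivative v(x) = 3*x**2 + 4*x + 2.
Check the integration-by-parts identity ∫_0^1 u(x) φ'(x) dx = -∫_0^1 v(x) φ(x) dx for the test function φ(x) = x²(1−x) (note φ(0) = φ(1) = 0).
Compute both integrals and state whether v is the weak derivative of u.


LHS = -7/15, RHS = -7/15. Yes, v = u' weakly.

u(x) = x**3 + 2*x**2 + 2*x - 1, classical derivative u'(x) = 3*x**2 + 4*x + 2.
φ(x) = x²(1−x), so φ'(x) = x*(2 - 3*x).
Note φ(0) = φ(1) = 0, so the boundary term u·φ vanishes.
LHS = ∫_0^1 u(x) φ'(x) dx = ∫_0^1 (-3*x^5 - 4*x^4 - 2*x^3 + 7*x^2 - 2*x) dx. Term by term:
  ∫_0^1 -3*x^5 dx = -1/2;  ∫_0^1 -4*x^4 dx = -4/5;  ∫_0^1 -2*x^3 dx = -1/2;
  ∫_0^1 7*x^2 dx = 7/3;  ∫_0^1 -2*x dx = -1.
Sum: -1/2 − 4/5 − 1/2 + 7/3 − 1 = -7/15.
So LHS = -7/15.
∫_0^1 v(x) φ(x) dx = ∫_0^1 (-3*x^5 - x^4 + 2*x^3 + 2*x^2) dx. Term by term:
  ∫_0^1 -3*x^5 dx = -1/2;  ∫_0^1 -x^4 dx = -1/5;  ∫_0^1 2*x^3 dx = 1/2;
  ∫_0^1 2*x^2 dx = 2/3.
Sum: -1/2 − 1/5 + 1/2 + 2/3 = 7/15.
So RHS = -∫_0^1 v(x) φ(x) dx = -7/15.
LHS = RHS, so the identity holds for this test φ.
Moreover u is smooth here and v(x) = u'(x) = 3*x**2 + 4*x + 2 pointwise, so the identity holds for every test function. Hence v is the weak derivative of u.


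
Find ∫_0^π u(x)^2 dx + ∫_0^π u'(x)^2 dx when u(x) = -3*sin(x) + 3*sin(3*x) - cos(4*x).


||u||_{H^1(0,π)}^2 = 2584/35 + 125*π/2

u'(x) = 4*sin(4*x) - 3*cos(x) + 9*cos(3*x).
Expand u² and (u')² and integrate term by term on (0, π), using: for integers n ≥ 1, ∫_0^π sin²(nx) dx = ∫_0^π cos²(nx) dx = π/2; for n ≠ n', ∫_0^π sin(nx)sin(n'x) dx = ∫_0^π cos(nx)cos(n'x) dx = 0; and by product-to-sum, ∫_0^π sin(nx)cos(n'x) dx = ½∫_0^π [sin((n+n')x) + sin((n−n')x)] dx, which is 0 when n+n' is even and 2n/(n²−n'²) when n+n' is odd (it need not vanish on (0, π)).
  u² squared terms: (-1)²·∫cos(4x)² dx = 1·π/2 = π/2;  (-3)²·∫sin(x)² dx = 9·π/2 = 9*π/2;  (3)²·∫sin(3x)² dx = 9·π/2 = 9*π/2.
  u² cross terms: 2·(-1)·(-3)·∫cos(4x)·sin(x) dx = 6·(-2/15) = -4/5;  2·(-1)·(3)·∫cos(4x)·sin(3x) dx = -6·(-6/7) = 36/7;  2·(-3)·(3)·∫sin(x)·sin(3x) dx = -18·(0) = 0.
  So ∫_0^π u² dx = π/2 + 9*π/2 + 9*π/2 − 4/5 + 36/7 + 0 = 152/35 + 19*π/2.
  (u')² squared terms: (-3)²·∫cos(x)² dx = 9·π/2 = 9*π/2;  (4)²·∫sin(4x)² dx = 16·π/2 = 8*π;  (9)²·∫cos(3x)² dx = 81·π/2 = 81*π/2.
  (u')² cross terms: 2·(-3)·(4)·∫cos(x)·sin(4x) dx = -24·(8/15) = -64/5;  2·(-3)·(9)·∫cos(x)·cos(3x) dx = -54·(0) = 0;  2·(4)·(9)·∫sin(4x)·cos(3x) dx = 72·(8/7) = 576/7.
  So ∫_0^π (u')² dx = 9*π/2 + 8*π + 81*π/2 − 64/5 + 0 + 576/7 = 2432/35 + 53*π.
||u||_{H^1}^2 = (152/35 + 19*π/2) + (2432/35 + 53*π) = 2584/35 + 125*π/2.


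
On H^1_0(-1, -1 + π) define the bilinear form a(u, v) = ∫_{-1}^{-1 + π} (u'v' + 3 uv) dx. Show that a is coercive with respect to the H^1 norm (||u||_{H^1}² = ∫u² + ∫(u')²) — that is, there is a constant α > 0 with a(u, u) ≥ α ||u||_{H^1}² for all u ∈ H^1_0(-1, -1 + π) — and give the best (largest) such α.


α = 1

Coercivity of a(·,·) on H^1_0(-1, -1 + π) means a(u, u) ≥ α ||u||_{H^1}² for every u ∈ H^1_0.
The interval has length L = π, and Poincaré/coercivity depend only on L. Here a(u, u) = ∫(u')² + (3)·∫u².
Here c = 3 ≥ 1, so a(u,u) = ∫(u')² + c∫u² ≥ ∫(u')² + ∫u² = ||u||_{H^1}², i.e. α = 1 works. No larger α is possible: a(u,u) ≥ α||u||_{H^1}² means (1−α)∫(u')² ≥ (α−c)∫u², and for the modes u_n = sin(nπ(x−x₀)/L) (x₀ the left endpoint) one has ∫u_n²/∫(u_n')² = (L/(nπ))² → 0, so a(u_n,u_n)/||u_n||_{H^1}² → 1. Hence the optimal constant is α = 1.
Therefore α = 1.


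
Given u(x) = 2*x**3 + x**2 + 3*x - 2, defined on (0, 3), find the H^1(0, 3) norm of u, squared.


||u||_{H^1}^2 = 350463/70

The H^1 norm (squared) on an interval (0, L) is
  ||u||_{H^1}^2 = ∫_0^L u(x)^2 dx + ∫_0^L u'(x)^2 dx.
Compute u'(x) = 6*x**2 + 2*x + 3.
Then u(x)^2 = 4*x**6 + 4*x**5 + 13*x**4 - 2*x**3 + 5*x**2 - 12*x + 4 and u'(x)^2 = 36*x**4 + 24*x**3 + 40*x**2 + 12*x + 9.
Integrate each monomial from 0 to 3 using ∫_0^3 c·x^n dx = c·3^(n+1)/(n+1):
  ∫_0^3 u(x)^2 dx = ∫_0^3 (4*x^6 + 4*x^5 + 13*x^4 - 2*x^3 + 5*x^2 - 12*x + 4) dx. Term by term:
    ∫_0^3 4*x^6 dx = 8748/7;  ∫_0^3 4*x^5 dx = 486;  ∫_0^3 13*x^4 dx = 3159/5;
    ∫_0^3 -2*x^3 dx = -81/2;  ∫_0^3 5*x^2 dx = 45;  ∫_0^3 -12*x dx = -54;
    ∫_0^3 4 dx = 12.
  Sum: 8748/7 + 486 + 3159/5 − 81/2 + 45 − 54 + 12 = 163101/70.
  ∫_0^3 u'(x)^2 dx = ∫_0^3 (36*x^4 + 24*x^3 + 40*x^2 + 12*x + 9) dx. Term by term:
    ∫_0^3 36*x^4 dx = 8748/5;  ∫_0^3 24*x^3 dx = 486;  ∫_0^3 40*x^2 dx = 360;
    ∫_0^3 12*x dx = 54;  ∫_0^3 9 dx = 27.
  Sum: 8748/5 + 486 + 360 + 54 + 27 = 13383/5.
Adding: ||u||_{H^1}^2 = 163101/70 + 13383/5 = 350463/70.


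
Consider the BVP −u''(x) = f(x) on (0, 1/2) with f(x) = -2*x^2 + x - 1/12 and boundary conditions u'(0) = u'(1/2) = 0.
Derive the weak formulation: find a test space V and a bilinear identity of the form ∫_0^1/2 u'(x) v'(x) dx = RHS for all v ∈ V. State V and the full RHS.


V = H^1(0, 1/2) (no boundary constraint on v; u is determined up to an additive constant); weak form: ∫_0^1/2 u'v' dx = ∫_0^1/2 (-2*x^2 + x - 1/12) v dx for all v ∈ V.

Multiply both sides by a test function v and integrate from 0 to 1/2:
  ∫_0^1/2 −u''(x) v(x) dx = ∫_0^1/2 f(x) v(x) dx.
Integrate the LHS by parts once:
  ∫_0^1/2 −u'' v dx = −[u'(x) v(x)]_0^1/2 + ∫_0^1/2 u'(x) v'(x) dx.
Thus ∫_0^1/2 u'(x) v'(x) dx = ∫_0^1/2 f(x) v(x) dx + [u'(x) v(x)]_0^1/2.
Choose V so that boundary terms are either known or forced to vanish.
u has homogeneous Neumann: u'(0) = u'(1/2) = 0. So [u' v]_0^1/2 = 0·v(1/2) − 0·v(0) = 0 for any v; take V = H^1(0, 1/2).
Weak formulation: find u (satisfying any essential BC) such that ∫_0^1/2 u'(x) v'(x) dx = ∫_0^1/2 f v dx for all v ∈ V (homogeneous Neumann, so boundary terms vanish).
Substituting f(x) = -2*x^2 + x - 1/12, the right-hand side is ∫_0^1/2 (-2*x^2 + x - 1/12) v dx.
Compatibility check (pure Neumann): taking v ≡ 1 ∈ V gives 0 = ∫_0^1/2 f dx + (0) − (0), i.e. ∫_0^1/2 f dx must equal u'(0) − u'(1/2) = 0. Indeed ∫_0^1/2 (-2*x^2 + x - 1/12) dx = 0, so the data are compatible. The solution is then unique only up to an additive constant (fix it e.g. by requiring ∫_0^1/2 u dx = 0).


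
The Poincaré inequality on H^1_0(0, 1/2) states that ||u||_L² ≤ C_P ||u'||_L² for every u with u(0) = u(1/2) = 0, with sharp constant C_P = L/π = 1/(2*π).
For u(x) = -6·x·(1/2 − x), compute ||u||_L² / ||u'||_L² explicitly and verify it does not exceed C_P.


||u||_L² / ||u'||_L² = sqrt(10)/20 < C_P = 1/(2*π).

u(x) = -6·x·(1/2 − x), so u'(x) = 12*x - 3.
u(x) = -6·x·(1/2 − x) vanishes at x = 0 and x = 1/2, so u ∈ H^1_0(0, 1/2). Differentiate via the product rule and integrate the resulting polynomials term by term.
  ∫_0^1/2 u² dx = ∫_0^1/2 (36*x^4 - 36*x^3 + 9*x^2) dx. Term by term:
    ∫_0^1/2 36*x^4 dx = 9/40;  ∫_0^1/2 -36*x^3 dx = -9/16;  ∫_0^1/2 9*x^2 dx = 3/8.
  Sum: 9/40 − 9/16 + 3/8 = 3/80.
  ∫_0^1/2 (u')² dx = ∫_0^1/2 (144*x^2 - 72*x + 9) dx. Term by term:
    ∫_0^1/2 144*x^2 dx = 6;  ∫_0^1/2 -72*x dx = -9;  ∫_0^1/2 9 dx = 9/2.
  Sum: 6 − 9 + 9/2 = 3/2.
∫_0^1/2 u² dx = 3/80, so ||u||_L² = sqrt(15)/20.
∫_0^1/2 (u')² dx = 3/2, so ||u'||_L² = sqrt(6)/2.
Ratio ||u||_L² / ||u'||_L² = sqrt(10)/20.
Sharp Poincaré constant on H^1_0(0, 1/2) is C_P = L/π = 1/(2*π), achieved by sin(2*π·x).
A polynomial bump cannot attain the sharp Poincaré constant (only the first sine eigenfunction does), so the ratio is strictly less than C_P, consistent with ||u||_L² ≤ C_P ||u'||_L².


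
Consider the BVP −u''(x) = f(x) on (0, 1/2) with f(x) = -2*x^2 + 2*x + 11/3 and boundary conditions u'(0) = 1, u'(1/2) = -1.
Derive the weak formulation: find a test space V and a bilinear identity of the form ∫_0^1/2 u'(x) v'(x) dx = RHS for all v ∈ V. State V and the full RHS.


V = H^1(0, 1/2) (v unrestricted at boundary; u is determined up to an additive constant); weak form: ∫_0^1/2 u'v' dx = ∫_0^1/2 (-2*x^2 + 2*x + 11/3) v dx − v(1/2) − v(0) for all v ∈ V.

Multiply both sides by a test function v and integrate from 0 to 1/2:
  ∫_0^1/2 −u''(x) v(x) dx = ∫_0^1/2 f(x) v(x) dx.
Integrate the LHS by parts once:
  ∫_0^1/2 −u'' v dx = −[u'(x) v(x)]_0^1/2 + ∫_0^1/2 u'(x) v'(x) dx.
Thus ∫_0^1/2 u'(x) v'(x) dx = ∫_0^1/2 f(x) v(x) dx + [u'(x) v(x)]_0^1/2.
Choose V so that boundary terms are either known or forced to vanish.
u has inhomogeneous Neumann u'(0) = 1, u'(1/2) = -1. [u' v]_0^1/2 = (-1)·v(1/2) − (1)·v(0) = − v(1/2) − v(0). Take V = H^1(0, 1/2); boundary term becomes part of RHS.
Weak formulation: find u (satisfying any essential BC) such that ∫_0^1/2 u'(x) v'(x) dx = ∫_0^1/2 f v dx − v(1/2) − v(0) for all v ∈ V (Neumann data are natural BCs: they enter the RHS as boundary terms).
Substituting f(x) = -2*x^2 + 2*x + 11/3, the right-hand side is ∫_0^1/2 (-2*x^2 + 2*x + 11/3) v dx − v(1/2) − v(0).
Compatibility check (pure Neumann): taking v ≡ 1 ∈ V gives 0 = ∫_0^1/2 f dx + (-1) − (1), i.e. ∫_0^1/2 f dx must equal u'(0) − u'(1/2) = 2. Indeed ∫_0^1/2 (-2*x^2 + 2*x + 11/3) dx = 2, so the data are compatible. The solution is then unique only up to an additive constant (fix it e.g. by requiring ∫_0^1/2 u dx = 0).


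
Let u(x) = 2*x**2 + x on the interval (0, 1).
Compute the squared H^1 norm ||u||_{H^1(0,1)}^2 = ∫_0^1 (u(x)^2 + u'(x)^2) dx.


||u||_{H^1}^2 = 187/15

The H^1 norm (squared) on an interval (0, L) is
  ||u||_{H^1}^2 = ∫_0^L u(x)^2 dx + ∫_0^L u'(x)^2 dx.
Compute u'(x) = 4*x + 1.
Then u(x)^2 = 4*x**4 + 4*x**3 + x**2 and u'(x)^2 = 16*x**2 + 8*x + 1.
Integrate each monomial from 0 to 1 using ∫_0^1 c·x^n dx = c·1^(n+1)/(n+1):
  ∫_0^1 u(x)^2 dx = ∫_0^1 (4*x^4 + 4*x^3 + x^2) dx. Term by term:
    ∫_0^1 4*x^4 dx = 4/5;  ∫_0^1 4*x^3 dx = 1;  ∫_0^1 x^2 dx = 1/3.
  Sum: 4/5 + 1 + 1/3 = 32/15.
  ∫_0^1 u'(x)^2 dx = ∫_0^1 (16*x^2 + 8*x + 1) dx. Term by term:
    ∫_0^1 16*x^2 dx = 16/3;  ∫_0^1 8*x dx = 4;  ∫_0^1 1 dx = 1.
  Sum: 16/3 + 4 + 1 = 31/3.
Adding: ||u||_{H^1}^2 = 32/15 + 31/3 = 187/15.


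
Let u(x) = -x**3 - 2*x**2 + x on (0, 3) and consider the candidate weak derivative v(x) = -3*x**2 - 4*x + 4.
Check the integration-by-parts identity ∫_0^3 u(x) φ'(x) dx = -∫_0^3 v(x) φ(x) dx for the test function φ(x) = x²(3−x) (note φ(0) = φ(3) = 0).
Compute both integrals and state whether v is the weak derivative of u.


LHS = 459/4, RHS = 189/2. No, v is not the weak derivative of u.

u(x) = -x**3 - 2*x**2 + x, classical derivative u'(x) = -3*x**2 - 4*x + 1.
φ(x) = x²(3−x), so φ'(x) = 3*x*(2 - x).
Note φ(0) = φ(3) = 0, so the boundary term u·φ vanishes.
LHS = ∫_0^3 u(x) φ'(x) dx = ∫_0^3 (3*x^5 - 15*x^3 + 6*x^2) dx. Term by term:
  ∫_0^3 3*x^5 dx = 729/2;  ∫_0^3 -15*x^3 dx = -1215/4;  ∫_0^3 6*x^2 dx = 54.
Sum: 729/2 − 1215/4 + 54 = 459/4.
So LHS = 459/4.
∫_0^3 v(x) φ(x) dx = ∫_0^3 (3*x^5 - 5*x^4 - 16*x^3 + 12*x^2) dx. Term by term:
  ∫_0^3 3*x^5 dx = 729/2;  ∫_0^3 -5*x^4 dx = -243;  ∫_0^3 -16*x^3 dx = -324;
  ∫_0^3 12*x^2 dx = 108.
Sum: 729/2 − 243 − 324 + 108 = -189/2.
So RHS = -∫_0^3 v(x) φ(x) dx = 189/2.
LHS − RHS = 81/4 ≠ 0, so the identity fails.
(For a valid weak derivative the identity must hold for EVERY test function, in particular this one. The failure shows v is NOT the weak derivative of u.)
Correct weak derivative would be u'(x) = -3*x**2 - 4*x + 1.


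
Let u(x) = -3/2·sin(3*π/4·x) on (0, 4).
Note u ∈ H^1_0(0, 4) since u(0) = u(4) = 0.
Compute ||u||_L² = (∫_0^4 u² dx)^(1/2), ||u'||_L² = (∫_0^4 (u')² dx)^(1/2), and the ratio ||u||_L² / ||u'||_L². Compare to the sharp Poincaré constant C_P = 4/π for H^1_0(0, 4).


||u||_L² / ||u'||_L² = 4/(3*π) < C_P = 4/π.

u(x) = -3/2·sin(3*π/4·x), so u'(x) = -9*π*cos(3*π*x/4)/8.
Writing u(x) = A·sin(kπx/L) with A = -3/2 and k = 3, use ∫_0^L sin²(kπx/L) dx = L/2 and ∫_0^L cos²(kπx/L) dx = L/2.
u² = 9/4·sin²(3*π/4·x) and (u')² = 81*π^2/64·cos²(3*π/4·x), and each of sin², cos² integrates to L/2 = 2 over (0, 4).
∫_0^4 u² dx = 9/2, so ||u||_L² = 3*sqrt(2)/2.
∫_0^4 (u')² dx = 81*π^2/32, so ||u'||_L² = 9*sqrt(2)*π/8.
Ratio ||u||_L² / ||u'||_L² = 4/(3*π).
Sharp Poincaré constant on H^1_0(0, 4) is C_P = L/π = 4/π, achieved by sin(π/4·x).
This is the k = 3 harmonic; the ratio L/(kπ) is strictly less than C_P = L/π, consistent with the sharp inequality ||u||_L² ≤ C_P ||u'||_L².


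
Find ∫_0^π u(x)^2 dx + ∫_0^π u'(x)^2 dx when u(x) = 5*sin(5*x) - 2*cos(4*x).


||u||_{H^1(0,π)}^2 = -3400/9 + 359*π

u'(x) = 8*sin(4*x) + 25*cos(5*x).
Expand u² and (u')² and integrate term by term on (0, π), using: for integers n ≥ 1, ∫_0^π sin²(nx) dx = ∫_0^π cos²(nx) dx = π/2; for n ≠ n', ∫_0^π sin(nx)sin(n'x) dx = ∫_0^π cos(nx)cos(n'x) dx = 0; and by product-to-sum, ∫_0^π sin(nx)cos(n'x) dx = ½∫_0^π [sin((n+n')x) + sin((n−n')x)] dx, which is 0 when n+n' is even and 2n/(n²−n'²) when n+n' is odd (it need not vanish on (0, π)).
  u² squared terms: (-2)²·∫cos(4x)² dx = 4·π/2 = 2*π;  (5)²·∫sin(5x)² dx = 25·π/2 = 25*π/2.
  u² cross terms: 2·(-2)·(5)·∫cos(4x)·sin(5x) dx = -20·(10/9) = -200/9.
  So ∫_0^π u² dx = 2*π + 25*π/2 − 200/9 = -200/9 + 29*π/2.
  (u')² squared terms: (8)²·∫sin(4x)² dx = 64·π/2 = 32*π;  (25)²·∫cos(5x)² dx = 625·π/2 = 625*π/2.
  (u')² cross terms: 2·(8)·(25)·∫sin(4x)·cos(5x) dx = 400·(-8/9) = -3200/9.
  So ∫_0^π (u')² dx = 32*π + 625*π/2 − 3200/9 = -3200/9 + 689*π/2.
||u||_{H^1}^2 = (-200/9 + 29*π/2) + (-3200/9 + 689*π/2) = -3400/9 + 359*π.


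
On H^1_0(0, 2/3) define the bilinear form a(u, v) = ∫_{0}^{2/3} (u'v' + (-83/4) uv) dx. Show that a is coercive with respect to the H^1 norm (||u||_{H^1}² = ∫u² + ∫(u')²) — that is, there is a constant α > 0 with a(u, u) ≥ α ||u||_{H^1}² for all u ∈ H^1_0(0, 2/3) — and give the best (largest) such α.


α = (-83 + 9*π^2)/(4 + 9*π^2)

Coercivity of a(·,·) on H^1_0(0, 2/3) means a(u, u) ≥ α ||u||_{H^1}² for every u ∈ H^1_0.
The interval has length L = 2/3, and Poincaré/coercivity depend only on L. Here a(u, u) = ∫(u')² + (-83/4)·∫u².
Here c = -83/4 < 0 with |c| < (π/L)² = 9*π^2/4, so coercivity still holds. The condition a(u,u) ≥ α||u||_{H^1}² reads (1−α)∫(u')² ≥ (α−c)∫u². Any admissible α is ≤ 1 (rapidly oscillating u have ∫u²/∫(u')² → 0), and α = 1 would force 0 ≥ (1−c)∫u², impossible since c < 1; so 1−α > 0. By the sharp Poincaré inequality on H^1_0 of an interval of length L, ∫(u')² ≥ (π/L)²∫u² with equality for the first sine mode sin(π(x−x₀)/L) (x₀ the left endpoint), so the inequality holds for all u iff (1−α)(π/L)² ≥ α − c, i.e. α ≤ ((π/L)² + c)/((π/L)² + 1) = (1 + c(L/π)²)/(1 + (L/π)²). (Direct route, valid since c ≤ 0: Poincaré gives c∫u² ≥ c(L/π)²∫(u')², so a(u,u) ≥ (1 + c(L/π)²)∫(u')², while ||u||_{H^1}² ≤ (1 + (L/π)²)∫(u')²; dividing yields the same α.) With (π/L)² = 9*π^2/4 and c = -83/4, the largest admissible constant is α = ((π/L)² + c)/((π/L)² + 1).
Simplifying, α = (-83 + 9*π^2)/(4 + 9*π^2).


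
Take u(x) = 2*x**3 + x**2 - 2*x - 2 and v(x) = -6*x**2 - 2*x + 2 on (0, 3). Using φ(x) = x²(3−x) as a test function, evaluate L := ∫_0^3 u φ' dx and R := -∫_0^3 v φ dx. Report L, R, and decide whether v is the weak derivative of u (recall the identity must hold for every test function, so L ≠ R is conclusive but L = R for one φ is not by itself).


LHS = -783/5, RHS = 783/5. No, v is not the weak derivative of u.

u(x) = 2*x**3 + x**2 - 2*x - 2, classical derivative u'(x) = 6*x**2 + 2*x - 2.
φ(x) = x²(3−x), so φ'(x) = 3*x*(2 - x).
Note φ(0) = φ(3) = 0, so the boundary term u·φ vanishes.
LHS = ∫_0^3 u(x) φ'(x) dx = ∫_0^3 (-6*x^5 + 9*x^4 + 12*x^3 - 6*x^2 - 12*x) dx. Term by term:
  ∫_0^3 -6*x^5 dx = -729;  ∫_0^3 9*x^4 dx = 2187/5;  ∫_0^3 12*x^3 dx = 243;
  ∫_0^3 -6*x^2 dx = -54;  ∫_0^3 -12*x dx = -54.
Sum: -729 + 2187/5 + 243 − 54 − 54 = -783/5.
So LHS = -783/5.
∫_0^3 v(x) φ(x) dx = ∫_0^3 (6*x^5 - 16*x^4 - 8*x^3 + 6*x^2) dx. Term by term:
  ∫_0^3 6*x^5 dx = 729;  ∫_0^3 -16*x^4 dx = -3888/5;  ∫_0^3 -8*x^3 dx = -162;
  ∫_0^3 6*x^2 dx = 54.
Sum: 729 − 3888/5 − 162 + 54 = -783/5.
So RHS = -∫_0^3 v(x) φ(x) dx = 783/5.
LHS − RHS = -1566/5 ≠ 0, so the identity fails.
(For a valid weak derivative the identity must hold for EVERY test function, in particular this one. The failure shows v is NOT the weak derivative of u.)
Correct weak derivative would be u'(x) = 6*x**2 + 2*x - 2.


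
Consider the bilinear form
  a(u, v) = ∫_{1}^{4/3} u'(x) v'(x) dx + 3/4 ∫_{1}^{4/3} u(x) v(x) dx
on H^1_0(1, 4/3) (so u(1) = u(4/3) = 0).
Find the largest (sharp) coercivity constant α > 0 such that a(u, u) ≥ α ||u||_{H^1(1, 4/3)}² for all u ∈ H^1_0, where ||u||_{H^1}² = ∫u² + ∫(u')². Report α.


α = 3*(1 + 12*π^2)/(4*(1 + 9*π^2))

Coercivity of a(·,·) on H^1_0(1, 4/3) means a(u, u) ≥ α ||u||_{H^1}² for every u ∈ H^1_0.
The interval has length L = 1/3, and Poincaré/coercivity depend only on L. Here a(u, u) = ∫(u')² + (3/4)·∫u².
Here 0 < c = 3/4 < 1. The condition a(u,u) ≥ α||u||_{H^1}² reads (1−α)∫(u')² ≥ (α−c)∫u². Any admissible α is ≤ 1 (rapidly oscillating u have ∫u²/∫(u')² → 0), and α = 1 would force 0 ≥ (1−c)∫u², impossible since c < 1; so 1−α > 0. By the sharp Poincaré inequality on H^1_0 of an interval of length L, ∫(u')² ≥ (π/L)²∫u² with equality for the first sine mode sin(π(x−x₀)/L) (x₀ the left endpoint), so the inequality holds for all u iff (1−α)(π/L)² ≥ α − c, i.e. α ≤ ((π/L)² + c)/((π/L)² + 1) = (1 + c(L/π)²)/(1 + (L/π)²). With (π/L)² = 9*π^2 and c = 3/4, the largest admissible constant is α = ((π/L)² + c)/((π/L)² + 1).
Simplifying, α = 3*(1 + 12*π^2)/(4*(1 + 9*π^2)).


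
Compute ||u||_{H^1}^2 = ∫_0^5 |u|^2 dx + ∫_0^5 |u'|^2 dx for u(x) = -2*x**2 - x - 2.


||u||_{H^1}^2 = 13025/3

The H^1 norm (squared) on an interval (0, L) is
  ||u||_{H^1}^2 = ∫_0^L u(x)^2 dx + ∫_0^L u'(x)^2 dx.
Compute u'(x) = -4*x - 1.
Then u(x)^2 = 4*x**4 + 4*x**3 + 9*x**2 + 4*x + 4 and u'(x)^2 = 16*x**2 + 8*x + 1.
Integrate each monomial from 0 to 5 using ∫_0^5 c·x^n dx = c·5^(n+1)/(n+1):
  ∫_0^5 u(x)^2 dx = ∫_0^5 (4*x^4 + 4*x^3 + 9*x^2 + 4*x + 4) dx. Term by term:
    ∫_0^5 4*x^4 dx = 2500;  ∫_0^5 4*x^3 dx = 625;  ∫_0^5 9*x^2 dx = 375;
    ∫_0^5 4*x dx = 50;  ∫_0^5 4 dx = 20.
  Sum: 2500 + 625 + 375 + 50 + 20 = 3570.
  ∫_0^5 u'(x)^2 dx = ∫_0^5 (16*x^2 + 8*x + 1) dx. Term by term:
    ∫_0^5 16*x^2 dx = 2000/3;  ∫_0^5 8*x dx = 100;  ∫_0^5 1 dx = 5.
  Sum: 2000/3 + 100 + 5 = 2315/3.
Adding: ||u||_{H^1}^2 = 3570 + 2315/3 = 13025/3.


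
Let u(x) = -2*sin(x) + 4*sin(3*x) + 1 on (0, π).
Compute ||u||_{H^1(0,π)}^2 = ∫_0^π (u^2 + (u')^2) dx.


||u||_{H^1(0,π)}^2 = -8/3 + 85*π

u'(x) = -2*cos(x) + 12*cos(3*x).
Expand u² and (u')² and integrate term by term on (0, π), using: for integers n ≥ 1, ∫_0^π sin²(nx) dx = ∫_0^π cos²(nx) dx = π/2; for n ≠ n', ∫_0^π sin(nx)sin(n'x) dx = ∫_0^π cos(nx)cos(n'x) dx = 0; and by product-to-sum, ∫_0^π sin(nx)cos(n'x) dx = ½∫_0^π [sin((n+n')x) + sin((n−n')x)] dx, which is 0 when n+n' is even and 2n/(n²−n'²) when n+n' is odd (it need not vanish on (0, π)). For the constant mode: ∫_0^π 1 dx = π, ∫_0^π cos(nx) dx = 0, ∫_0^π sin(nx) dx = (1−(−1)^n)/n.
  u² squared terms: (1)²·∫1 dx = 1·π = π;  (-2)²·∫sin(x)² dx = 4·π/2 = 2*π;  (4)²·∫sin(3x)² dx = 16·π/2 = 8*π.
  u² cross terms: 2·(1)·(-2)·∫1·sin(x) dx = -4·(2) = -8;  2·(1)·(4)·∫1·sin(3x) dx = 8·(2/3) = 16/3;  2·(-2)·(4)·∫sin(x)·sin(3x) dx = -16·(0) = 0.
  So ∫_0^π u² dx = π + 2*π + 8*π − 8 + 16/3 + 0 = -8/3 + 11*π.
  (u')² squared terms: (-2)²·∫cos(x)² dx = 4·π/2 = 2*π;  (12)²·∫cos(3x)² dx = 144·π/2 = 72*π.
  (u')² cross terms: 2·(-2)·(12)·∫cos(x)·cos(3x) dx = -48·(0) = 0.
  So ∫_0^π (u')² dx = 2*π + 72*π + 0 = 74*π.
||u||_{H^1}^2 = (-8/3 + 11*π) + (74*π) = -8/3 + 85*π.


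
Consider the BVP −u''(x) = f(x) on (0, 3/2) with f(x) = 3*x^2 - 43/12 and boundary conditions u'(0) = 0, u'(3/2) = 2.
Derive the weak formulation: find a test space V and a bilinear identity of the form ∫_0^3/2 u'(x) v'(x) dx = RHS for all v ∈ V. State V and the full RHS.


V = H^1(0, 3/2) (v unrestricted at boundary; u is determined up to an additive constant); weak form: ∫_0^3/2 u'v' dx = ∫_0^3/2 (3*x^2 - 43/12) v dx + 2·v(3/2) for all v ∈ V.

Multiply both sides by a test function v and integrate from 0 to 3/2:
  ∫_0^3/2 −u''(x) v(x) dx = ∫_0^3/2 f(x) v(x) dx.
Integrate the LHS by parts once:
  ∫_0^3/2 −u'' v dx = −[u'(x) v(x)]_0^3/2 + ∫_0^3/2 u'(x) v'(x) dx.
Thus ∫_0^3/2 u'(x) v'(x) dx = ∫_0^3/2 f(x) v(x) dx + [u'(x) v(x)]_0^3/2.
Choose V so that boundary terms are either known or forced to vanish.
u has inhomogeneous Neumann u'(0) = 0, u'(3/2) = 2. [u' v]_0^3/2 = (2)·v(3/2) − (0)·v(0) = 2·v(3/2). Take V = H^1(0, 3/2); boundary term becomes part of RHS.
Weak formulation: find u (satisfying any essential BC) such that ∫_0^3/2 u'(x) v'(x) dx = ∫_0^3/2 f v dx + 2·v(3/2) for all v ∈ V (Neumann data are natural BCs: they enter the RHS as boundary terms).
Substituting f(x) = 3*x^2 - 43/12, the right-hand side is ∫_0^3/2 (3*x^2 - 43/12) v dx + 2·v(3/2).
Compatibility check (pure Neumann): taking v ≡ 1 ∈ V gives 0 = ∫_0^3/2 f dx + (2) − (0), i.e. ∫_0^3/2 f dx must equal u'(0) − u'(3/2) = -2. Indeed ∫_0^3/2 (3*x^2 - 43/12) dx = -2, so the data are compatible. The solution is then unique only up to an additive constant (fix it e.g. by requiring ∫_0^3/2 u dx = 0).


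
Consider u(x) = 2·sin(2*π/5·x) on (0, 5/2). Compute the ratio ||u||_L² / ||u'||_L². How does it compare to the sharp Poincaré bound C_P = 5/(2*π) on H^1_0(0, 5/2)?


||u||_L² / ||u'||_L² = 5/(2*π) = C_P.

u(x) = 2·sin(2*π/5·x), so u'(x) = 4*π*cos(2*π*x/5)/5.
Writing u(x) = A·sin(kπx/L) with A = 2 and k = 1, use ∫_0^L sin²(kπx/L) dx = L/2 and ∫_0^L cos²(kπx/L) dx = L/2.
u² = 4·sin²(2*π/5·x) and (u')² = 16*π^2/25·cos²(2*π/5·x), and each of sin², cos² integrates to L/2 = 5/4 over (0, 5/2).
∫_0^5/2 u² dx = 5, so ||u||_L² = sqrt(5).
∫_0^5/2 (u')² dx = 4*π^2/5, so ||u'||_L² = 2*sqrt(5)*π/5.
Ratio ||u||_L² / ||u'||_L² = 5/(2*π).
Sharp Poincaré constant on H^1_0(0, 5/2) is C_P = L/π = 5/(2*π), achieved by sin(2*π/5·x).
This is the k = 1 eigenfunction (up to amplitude), so the ratio equals the sharp Poincaré constant exactly.


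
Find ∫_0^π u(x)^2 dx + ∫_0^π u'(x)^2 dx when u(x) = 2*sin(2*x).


||u||_{H^1(0,π)}^2 = 10*π

u'(x) = 4*cos(2*x).
Expand u² and (u')² and integrate term by term on (0, π), using: for integers n ≥ 1, ∫_0^π sin²(nx) dx = ∫_0^π cos²(nx) dx = π/2; for n ≠ n', ∫_0^π sin(nx)sin(n'x) dx = ∫_0^π cos(nx)cos(n'x) dx = 0; and by product-to-sum, ∫_0^π sin(nx)cos(n'x) dx = ½∫_0^π [sin((n+n')x) + sin((n−n')x)] dx, which is 0 when n+n' is even and 2n/(n²−n'²) when n+n' is odd (it need not vanish on (0, π)).
  u² squared terms: (2)²·∫sin(2x)² dx = 4·π/2 = 2*π.
  So ∫_0^π u² dx = 2*π.
  (u')² squared terms: (4)²·∫cos(2x)² dx = 16·π/2 = 8*π.
  So ∫_0^π (u')² dx = 8*π.
||u||_{H^1}^2 = (2*π) + (8*π) = 10*π.


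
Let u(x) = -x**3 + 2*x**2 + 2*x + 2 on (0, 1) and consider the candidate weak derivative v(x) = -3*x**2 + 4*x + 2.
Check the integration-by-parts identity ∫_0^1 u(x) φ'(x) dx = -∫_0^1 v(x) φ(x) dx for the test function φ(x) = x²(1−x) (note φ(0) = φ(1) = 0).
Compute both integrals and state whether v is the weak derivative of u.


LHS = -4/15, RHS = -4/15. Yes, v = u' weakly.

u(x) = -x**3 + 2*x**2 + 2*x + 2, classical derivative u'(x) = -3*x**2 + 4*x + 2.
φ(x) = x²(1−x), so φ'(x) = x*(2 - 3*x).
Note φ(0) = φ(1) = 0, so the boundary term u·φ vanishes.
LHS = ∫_0^1 u(x) φ'(x) dx = ∫_0^1 (3*x^5 - 8*x^4 - 2*x^3 - 2*x^2 + 4*x) dx. Term by term:
  ∫_0^1 3*x^5 dx = 1/2;  ∫_0^1 -8*x^4 dx = -8/5;  ∫_0^1 -2*x^3 dx = -1/2;
  ∫_0^1 -2*x^2 dx = -2/3;  ∫_0^1 4*x dx = 2.
Sum: 1/2 − 8/5 − 1/2 − 2/3 + 2 = -4/15.
So LHS = -4/15.
∫_0^1 v(x) φ(x) dx = ∫_0^1 (3*x^5 - 7*x^4 + 2*x^3 + 2*x^2) dx. Term by term:
  ∫_0^1 3*x^5 dx = 1/2;  ∫_0^1 -7*x^4 dx = -7/5;  ∫_0^1 2*x^3 dx = 1/2;
  ∫_0^1 2*x^2 dx = 2/3.
Sum: 1/2 − 7/5 + 1/2 + 2/3 = 4/15.
So RHS = -∫_0^1 v(x) φ(x) dx = -4/15.
LHS = RHS, so the identity holds for this test φ.
Moreover u is smooth here and v(x) = u'(x) = -3*x**2 + 4*x + 2 pointwise, so the identity holds for every test function. Hence v is the weak derivative of u.


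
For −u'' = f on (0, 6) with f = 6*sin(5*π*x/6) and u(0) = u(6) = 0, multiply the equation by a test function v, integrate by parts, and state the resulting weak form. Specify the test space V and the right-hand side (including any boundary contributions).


V = H^1_0(0, 6) (so v(0) = v(6) = 0); weak form: ∫_0^6 u'v' dx = ∫_0^6 (6*sin(5*π*x/6)) v dx for all v ∈ V.

Multiply both sides by a test function v and integrate from 0 to 6:
  ∫_0^6 −u''(x) v(x) dx = ∫_0^6 f(x) v(x) dx.
Integrate the LHS by parts once:
  ∫_0^6 −u'' v dx = −[u'(x) v(x)]_0^6 + ∫_0^6 u'(x) v'(x) dx.
Thus ∫_0^6 u'(x) v'(x) dx = ∫_0^6 f(x) v(x) dx + [u'(x) v(x)]_0^6.
Choose V so that boundary terms are either known or forced to vanish.
u is Dirichlet: u(0) = u(6) = 0. Let V = H^1_0(0, 6); then v(0) = v(6) = 0, and [u' v]_0^6 = 0.
Weak formulation: find u (satisfying any essential BC) such that ∫_0^6 u'(x) v'(x) dx = ∫_0^6 f v dx for all v ∈ V.
Substituting f(x) = 6*sin(5*π*x/6), the right-hand side is ∫_0^6 (6*sin(5*π*x/6)) v dx.


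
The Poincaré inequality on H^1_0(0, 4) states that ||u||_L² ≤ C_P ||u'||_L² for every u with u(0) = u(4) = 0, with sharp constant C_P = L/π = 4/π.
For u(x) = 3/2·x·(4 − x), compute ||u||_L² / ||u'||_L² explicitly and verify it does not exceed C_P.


||u||_L² / ||u'||_L² = 2*sqrt(10)/5 < C_P = 4/π.

u(x) = 3/2·x·(4 − x), so u'(x) = 6 - 3*x.
u(x) = 3/2·x·(4 − x) vanishes at x = 0 and x = 4, so u ∈ H^1_0(0, 4). Differentiate via the product rule and integrate the resulting polynomials term by term.
  ∫_0^4 u² dx = ∫_0^4 (9*x^4/4 - 18*x^3 + 36*x^2) dx. Term by term:
    ∫_0^4 9*x^4/4 dx = 2304/5;  ∫_0^4 -18*x^3 dx = -1152;  ∫_0^4 36*x^2 dx = 768.
  Sum: 2304/5 − 1152 + 768 = 384/5.
  ∫_0^4 (u')² dx = ∫_0^4 (9*x^2 - 36*x + 36) dx. Term by term:
    ∫_0^4 9*x^2 dx = 192;  ∫_0^4 -36*x dx = -288;  ∫_0^4 36 dx = 144.
  Sum: 192 − 288 + 144 = 48.
∫_0^4 u² dx = 384/5, so ||u||_L² = 8*sqrt(30)/5.
∫_0^4 (u')² dx = 48, so ||u'||_L² = 4*sqrt(3).
Ratio ||u||_L² / ||u'||_L² = 2*sqrt(10)/5.
Sharp Poincaré constant on H^1_0(0, 4) is C_P = L/π = 4/π, achieved by sin(π/4·x).
A polynomial bump cannot attain the sharp Poincaré constant (only the first sine eigenfunction does), so the ratio is strictly less than C_P, consistent with ||u||_L² ≤ C_P ||u'||_L².


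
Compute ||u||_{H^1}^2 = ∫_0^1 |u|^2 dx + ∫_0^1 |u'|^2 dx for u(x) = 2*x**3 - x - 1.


||u||_{H^1}^2 = 557/105

The H^1 norm (squared) on an interval (0, L) is
  ||u||_{H^1}^2 = ∫_0^L u(x)^2 dx + ∫_0^L u'(x)^2 dx.
Compute u'(x) = 6*x**2 - 1.
Then u(x)^2 = 4*x**6 - 4*x**4 - 4*x**3 + x**2 + 2*x + 1 and u'(x)^2 = 36*x**4 - 12*x**2 + 1.
Integrate each monomial from 0 to 1 using ∫_0^1 c·x^n dx = c·1^(n+1)/(n+1):
  ∫_0^1 u(x)^2 dx = ∫_0^1 (4*x^6 - 4*x^4 - 4*x^3 + x^2 + 2*x + 1) dx. Term by term:
    ∫_0^1 4*x^6 dx = 4/7;  ∫_0^1 -4*x^4 dx = -4/5;  ∫_0^1 -4*x^3 dx = -1;
    ∫_0^1 x^2 dx = 1/3;  ∫_0^1 2*x dx = 1;  ∫_0^1 1 dx = 1.
  Sum: 4/7 − 4/5 − 1 + 1/3 + 1 + 1 = 116/105.
  ∫_0^1 u'(x)^2 dx = ∫_0^1 (36*x^4 - 12*x^2 + 1) dx. Term by term:
    ∫_0^1 36*x^4 dx = 36/5;  ∫_0^1 -12*x^2 dx = -4;  ∫_0^1 1 dx = 1.
  Sum: 36/5 − 4 + 1 = 21/5.
Adding: ||u||_{H^1}^2 = 116/105 + 21/5 = 557/105.


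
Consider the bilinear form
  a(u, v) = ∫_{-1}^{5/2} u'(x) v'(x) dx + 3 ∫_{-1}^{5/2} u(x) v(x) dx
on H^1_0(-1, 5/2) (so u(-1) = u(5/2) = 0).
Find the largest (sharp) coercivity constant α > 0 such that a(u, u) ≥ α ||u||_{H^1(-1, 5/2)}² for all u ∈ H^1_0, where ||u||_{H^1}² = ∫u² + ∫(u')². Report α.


α = 1

Coercivity of a(·,·) on H^1_0(-1, 5/2) means a(u, u) ≥ α ||u||_{H^1}² for every u ∈ H^1_0.
The interval has length L = 7/2, and Poincaré/coercivity depend only on L. Here a(u, u) = ∫(u')² + (3)·∫u².
Here c = 3 ≥ 1, so a(u,u) = ∫(u')² + c∫u² ≥ ∫(u')² + ∫u² = ||u||_{H^1}², i.e. α = 1 works. No larger α is possible: a(u,u) ≥ α||u||_{H^1}² means (1−α)∫(u')² ≥ (α−c)∫u², and for the modes u_n = sin(nπ(x−x₀)/L) (x₀ the left endpoint) one has ∫u_n²/∫(u_n')² = (L/(nπ))² → 0, so a(u_n,u_n)/||u_n||_{H^1}² → 1. Hence the optimal constant is α = 1.
Therefore α = 1.


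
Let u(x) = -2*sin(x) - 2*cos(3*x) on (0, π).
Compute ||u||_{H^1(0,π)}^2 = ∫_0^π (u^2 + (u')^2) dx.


||u||_{H^1(0,π)}^2 = 24*π

u'(x) = 6*sin(3*x) - 2*cos(x).
Expand u² and (u')² and integrate term by term on (0, π), using: for integers n ≥ 1, ∫_0^π sin²(nx) dx = ∫_0^π cos²(nx) dx = π/2; for n ≠ n', ∫_0^π sin(nx)sin(n'x) dx = ∫_0^π cos(nx)cos(n'x) dx = 0; and by product-to-sum, ∫_0^π sin(nx)cos(n'x) dx = ½∫_0^π [sin((n+n')x) + sin((n−n')x)] dx, which is 0 when n+n' is even and 2n/(n²−n'²) when n+n' is odd (it need not vanish on (0, π)).
  u² squared terms: (-2)²·∫cos(3x)² dx = 4·π/2 = 2*π;  (-2)²·∫sin(x)² dx = 4·π/2 = 2*π.
  u² cross terms: 2·(-2)·(-2)·∫cos(3x)·sin(x) dx = 8·(0) = 0.
  So ∫_0^π u² dx = 2*π + 2*π + 0 = 4*π.
  (u')² squared terms: (-2)²·∫cos(x)² dx = 4·π/2 = 2*π;  (6)²·∫sin(3x)² dx = 36·π/2 = 18*π.
  (u')² cross terms: 2·(-2)·(6)·∫cos(x)·sin(3x) dx = -24·(0) = 0.
  So ∫_0^π (u')² dx = 2*π + 18*π + 0 = 20*π.
||u||_{H^1}^2 = (4*π) + (20*π) = 24*π.


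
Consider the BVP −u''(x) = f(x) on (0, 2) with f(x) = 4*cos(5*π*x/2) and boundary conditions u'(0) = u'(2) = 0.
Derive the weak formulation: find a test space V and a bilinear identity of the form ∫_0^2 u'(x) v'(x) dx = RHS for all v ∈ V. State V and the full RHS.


V = H^1(0, 2) (no boundary constraint on v; u is determined up to an additive constant); weak form: ∫_0^2 u'v' dx = ∫_0^2 (4*cos(5*π*x/2)) v dx for all v ∈ V.

Multiply both sides by a test function v and integrate from 0 to 2:
  ∫_0^2 −u''(x) v(x) dx = ∫_0^2 f(x) v(x) dx.
Integrate the LHS by parts once:
  ∫_0^2 −u'' v dx = −[u'(x) v(x)]_0^2 + ∫_0^2 u'(x) v'(x) dx.
Thus ∫_0^2 u'(x) v'(x) dx = ∫_0^2 f(x) v(x) dx + [u'(x) v(x)]_0^2.
Choose V so that boundary terms are either known or forced to vanish.
u has homogeneous Neumann: u'(0) = u'(2) = 0. So [u' v]_0^2 = 0·v(2) − 0·v(0) = 0 for any v; take V = H^1(0, 2).
Weak formulation: find u (satisfying any essential BC) such that ∫_0^2 u'(x) v'(x) dx = ∫_0^2 f v dx for all v ∈ V (homogeneous Neumann, so boundary terms vanish).
Substituting f(x) = 4*cos(5*π*x/2), the right-hand side is ∫_0^2 (4*cos(5*π*x/2)) v dx.
Compatibility check (pure Neumann): taking v ≡ 1 ∈ V gives 0 = ∫_0^2 f dx + (0) − (0), i.e. ∫_0^2 f dx must equal u'(0) − u'(2) = 0. Indeed ∫_0^2 (4*cos(5*π*x/2)) dx = 0, so the data are compatible. The solution is then unique only up to an additive constant (fix it e.g. by requiring ∫_0^2 u dx = 0).


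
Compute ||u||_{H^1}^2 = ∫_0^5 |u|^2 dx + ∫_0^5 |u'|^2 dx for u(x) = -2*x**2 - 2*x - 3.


||u||_{H^1}^2 = 16495/3

The H^1 norm (squared) on an interval (0, L) is
  ||u||_{H^1}^2 = ∫_0^L u(x)^2 dx + ∫_0^L u'(x)^2 dx.
Compute u'(x) = -4*x - 2.
Then u(x)^2 = 4*x**4 + 8*x**3 + 16*x**2 + 12*x + 9 and u'(x)^2 = 16*x**2 + 16*x + 4.
Integrate each monomial from 0 to 5 using ∫_0^5 c·x^n dx = c·5^(n+1)/(n+1):
  ∫_0^5 u(x)^2 dx = ∫_0^5 (4*x^4 + 8*x^3 + 16*x^2 + 12*x + 9) dx. Term by term:
    ∫_0^5 4*x^4 dx = 2500;  ∫_0^5 8*x^3 dx = 1250;  ∫_0^5 16*x^2 dx = 2000/3;
    ∫_0^5 12*x dx = 150;  ∫_0^5 9 dx = 45.
  Sum: 2500 + 1250 + 2000/3 + 150 + 45 = 13835/3.
  ∫_0^5 u'(x)^2 dx = ∫_0^5 (16*x^2 + 16*x + 4) dx. Term by term:
    ∫_0^5 16*x^2 dx = 2000/3;  ∫_0^5 16*x dx = 200;  ∫_0^5 4 dx = 20.
  Sum: 2000/3 + 200 + 20 = 2660/3.
Adding: ||u||_{H^1}^2 = 13835/3 + 2660/3 = 16495/3.


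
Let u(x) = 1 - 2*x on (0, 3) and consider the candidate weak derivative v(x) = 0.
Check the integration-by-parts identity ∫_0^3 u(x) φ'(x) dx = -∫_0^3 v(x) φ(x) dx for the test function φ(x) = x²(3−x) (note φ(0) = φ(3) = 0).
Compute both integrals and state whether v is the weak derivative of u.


LHS = 27/2, RHS = 0. No, v is not the weak derivative of u.

u(x) = 1 - 2*x, classical derivative u'(x) = -2.
φ(x) = x²(3−x), so φ'(x) = 3*x*(2 - x).
Note φ(0) = φ(3) = 0, so the boundary term u·φ vanishes.
LHS = ∫_0^3 u(x) φ'(x) dx = ∫_0^3 (6*x^3 - 15*x^2 + 6*x) dx. Term by term:
  ∫_0^3 6*x^3 dx = 243/2;  ∫_0^3 -15*x^2 dx = -135;  ∫_0^3 6*x dx = 27.
Sum: 243/2 − 135 + 27 = 27/2.
So LHS = 27/2.
∫_0^3 v(x) φ(x) dx = ∫_0^3 (0) dx. Term by term:
  ∫_0^3 0 dx = 0.
So RHS = -∫_0^3 v(x) φ(x) dx = 0.
LHS − RHS = 27/2 ≠ 0, so the identity fails.
(For a valid weak derivative the identity must hold for EVERY test function, in particular this one. The failure shows v is NOT the weak derivative of u.)
Correct weak derivative would be u'(x) = -2.


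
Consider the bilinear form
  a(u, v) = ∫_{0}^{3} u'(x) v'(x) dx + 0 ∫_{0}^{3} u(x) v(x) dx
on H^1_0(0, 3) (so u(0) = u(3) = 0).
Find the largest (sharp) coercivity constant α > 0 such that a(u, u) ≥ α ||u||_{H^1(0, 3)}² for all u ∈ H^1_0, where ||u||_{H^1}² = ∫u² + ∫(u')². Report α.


α = π^2/(9 + π^2)

Coercivity of a(·,·) on H^1_0(0, 3) means a(u, u) ≥ α ||u||_{H^1}² for every u ∈ H^1_0.
The interval has length L = 3, and Poincaré/coercivity depend only on L. Here a(u, u) = ∫(u')² + (0)·∫u².
Here c = 0, so a(u,u) = ∫(u')² alone. The condition a(u,u) ≥ α||u||_{H^1}² reads (1−α)∫(u')² ≥ (α−c)∫u². Any admissible α is ≤ 1 (rapidly oscillating u have ∫u²/∫(u')² → 0), and α = 1 would force 0 ≥ (1−c)∫u², impossible since c < 1; so 1−α > 0. By the sharp Poincaré inequality on H^1_0 of an interval of length L, ∫(u')² ≥ (π/L)²∫u² with equality for the first sine mode sin(π(x−x₀)/L) (x₀ the left endpoint), so the inequality holds for all u iff (1−α)(π/L)² ≥ α − c, i.e. α ≤ ((π/L)² + c)/((π/L)² + 1) = (1 + c(L/π)²)/(1 + (L/π)²). (Direct route, valid since c ≤ 0: Poincaré gives c∫u² ≥ c(L/π)²∫(u')², so a(u,u) ≥ (1 + c(L/π)²)∫(u')², while ||u||_{H^1}² ≤ (1 + (L/π)²)∫(u')²; dividing yields the same α.) With (π/L)² = π^2/9 and c = 0, the largest admissible constant is α = ((π/L)² + c)/((π/L)² + 1).
Simplifying, α = π^2/(9 + π^2).


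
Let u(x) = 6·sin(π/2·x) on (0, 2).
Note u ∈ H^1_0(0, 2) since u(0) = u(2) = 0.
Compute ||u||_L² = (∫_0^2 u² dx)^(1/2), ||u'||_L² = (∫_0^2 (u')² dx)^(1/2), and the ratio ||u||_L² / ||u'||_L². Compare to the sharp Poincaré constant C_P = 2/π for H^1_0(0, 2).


||u||_L² / ||u'||_L² = 2/π = C_P.

u(x) = 6·sin(π/2·x), so u'(x) = 3*π*cos(π*x/2).
Writing u(x) = A·sin(kπx/L) with A = 6 and k = 1, use ∫_0^L sin²(kπx/L) dx = L/2 and ∫_0^L cos²(kπx/L) dx = L/2.
u² = 36·sin²(π/2·x) and (u')² = 9*π^2·cos²(π/2·x), and each of sin², cos² integrates to L/2 = 1 over (0, 2).
∫_0^2 u² dx = 36, so ||u||_L² = 6.
∫_0^2 (u')² dx = 9*π^2, so ||u'||_L² = 3*π.
Ratio ||u||_L² / ||u'||_L² = 2/π.
Sharp Poincaré constant on H^1_0(0, 2) is C_P = L/π = 2/π, achieved by sin(π/2·x).
This is the k = 1 eigenfunction (up to amplitude), so the ratio equals the sharp Poincaré constant exactly.
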